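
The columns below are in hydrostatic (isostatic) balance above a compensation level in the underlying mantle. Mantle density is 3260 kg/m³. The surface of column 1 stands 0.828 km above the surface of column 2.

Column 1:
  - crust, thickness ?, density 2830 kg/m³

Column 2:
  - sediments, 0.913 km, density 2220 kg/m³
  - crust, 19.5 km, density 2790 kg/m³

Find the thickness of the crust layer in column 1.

29.8 km

Take the compensation level at the base of the deeper column (depth z_c below the surface of column 1) and equate Σ ρ_i t_i down to z_c; mantle fills any gap and the z_c terms cancel.
Column 1: x×2830 + (z_c − 0 − x)×3260
Column 2: 0.828×0 + 0.913×2220 + 19.5×2790 + (z_c − 0.828 − 20.413)×3260
The z_c×3260 term appears on both sides and cancels. Collect the known terms of each column as K = Σ(ρt)_known − 3260 × (depth of known layers): K_1 = 0 − 3260×0 = 0; K_2 = 56431.86 − 3260×(0.828 + 20.413) = −12813.8.
Balance: K_1 − x×(3260 − 2830) = K_2, so x = (K_1 − K_2)/(3260 − 2830) = 12813.8/430 = 29.8 km.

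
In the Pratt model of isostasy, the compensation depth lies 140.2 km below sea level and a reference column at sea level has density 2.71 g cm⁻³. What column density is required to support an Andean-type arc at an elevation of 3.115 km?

2.65 g cm⁻³

Pratt balance: ρ_ref D = ρ (D + h).
ρ = ρ_ref D/(D + h) = 2.71 × 140.2 km/(140.2 km + 3.115 km) = 2.65 g cm⁻³.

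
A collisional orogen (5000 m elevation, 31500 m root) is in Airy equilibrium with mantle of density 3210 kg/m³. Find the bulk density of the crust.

ρ_c h = (ρ_m − ρ_c) r → ρ_c (h + r) = ρ_m r → ρ_c = ρ_m r / (h + r).
ρ_c = 3210 × 31500 m / (5000 m + 31500 m) = 2770 kg/m³.

2770 kg/m³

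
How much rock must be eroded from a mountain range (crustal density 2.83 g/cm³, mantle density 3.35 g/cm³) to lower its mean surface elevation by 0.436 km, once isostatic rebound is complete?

Net drop Δ = e − u = e − e ρ_c/ρ_m = e (ρ_m − ρ_c)/ρ_m.
e = Δ ρ_m/(ρ_m − ρ_c) = 0.436 km × 3.35/0.52 = 2.81 km.

2.81 km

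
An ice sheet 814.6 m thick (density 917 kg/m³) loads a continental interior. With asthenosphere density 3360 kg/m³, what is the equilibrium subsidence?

Isostatic balance requires: the ice load ρ_ice t is balanced by mantle displaced below, ρ_m s.
s = t ρ_ice / ρ_m = 814.6 m × 917/3360 = 222 m.

222 m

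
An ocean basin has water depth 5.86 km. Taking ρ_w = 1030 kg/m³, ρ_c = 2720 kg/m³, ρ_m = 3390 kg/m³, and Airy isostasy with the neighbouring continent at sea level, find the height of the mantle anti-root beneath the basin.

14.8 km

For local isostatic compensation: replacing crust with seawater at the top is compensated by replacing crust with mantle at the base: d (ρ_c − ρ_w) = a (ρ_m − ρ_c).
a = d (ρ_c − ρ_w)/(ρ_m − ρ_c) = 5.86 km × 1690/670 = 14.8 km.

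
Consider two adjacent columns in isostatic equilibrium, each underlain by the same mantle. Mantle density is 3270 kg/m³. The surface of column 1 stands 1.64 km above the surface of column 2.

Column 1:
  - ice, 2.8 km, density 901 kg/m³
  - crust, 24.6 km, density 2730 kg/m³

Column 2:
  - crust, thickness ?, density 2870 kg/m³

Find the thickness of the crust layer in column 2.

Take the compensation level at the base of the deeper column (depth z_c below the surface of column 1) and equate Σ ρ_i t_i down to z_c; mantle fills any gap and the z_c terms cancel.
Column 1: 2.8×901 + 24.6×2730 + (z_c − 27.4)×3270
Column 2: 1.64×0 + x×2870 + (z_c − 1.64 − 0 − x)×3270
The z_c×3270 term appears on both sides and cancels. Collect the known terms of each column as K = Σ(ρt)_known − 3270 × (depth of known layers): K_1 = 69680.8 − 3270×27.4 = −19917.2; K_2 = 0 − 3270×(1.64 + 0) = −5362.8.
Balance: K_1 = K_2 − x×(3270 − 2870), so x = (K_2 − K_1)/(3270 − 2870) = 14554.4/400 = 36.4 km.

36.4 km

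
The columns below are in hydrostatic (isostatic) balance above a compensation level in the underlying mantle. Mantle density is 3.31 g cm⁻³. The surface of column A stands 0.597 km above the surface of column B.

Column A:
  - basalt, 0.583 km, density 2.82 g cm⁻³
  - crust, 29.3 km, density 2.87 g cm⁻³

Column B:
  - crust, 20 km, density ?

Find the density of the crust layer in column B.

Take the compensation level at the base of the deeper column (depth z_c below the surface of column A) and equate Σ ρ_i t_i down to z_c; mantle fills any gap and the z_c terms cancel.
Column A: 0.583×2.82 + 29.3×2.87 + (z_c − 29.883)×3.31
Column B: 0.597×0 + 20×ρ + (z_c − 0.597 − 20)×3.31
The z_c×3.31 term appears on both sides and cancels. Collect the known terms of each column as K = Σ(ρt)_known − 3.31 × (depth of known layers): K_A = 85.73506 − 3.31×29.883 = −13.17767; K_B = 0 − 3.31×(0.597 + 20) = −68.17607.
Balance: K_A = K_B + 20×ρ, so ρ = (K_A − K_B)/20 = 54.9984/20 = 2.75 g cm⁻³.

2.75 g cm⁻³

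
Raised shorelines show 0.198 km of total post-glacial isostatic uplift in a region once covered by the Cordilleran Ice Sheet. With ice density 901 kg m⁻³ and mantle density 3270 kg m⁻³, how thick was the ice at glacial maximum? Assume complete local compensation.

u = t ρ_ice/ρ_m → t = u ρ_m/ρ_ice = 0.198 km × 3270/901 = 0.719 km.

0.719 km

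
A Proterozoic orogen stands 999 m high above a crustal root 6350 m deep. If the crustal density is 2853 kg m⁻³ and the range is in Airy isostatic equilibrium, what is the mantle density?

Airy balance: ρ_c h = (ρ_m − ρ_c) r → ρ_m = ρ_c (1 + h/r).
ρ_m = 2853 × (1 + 999 m/6350 m) = 3300 kg m⁻³.

3300 kg m⁻³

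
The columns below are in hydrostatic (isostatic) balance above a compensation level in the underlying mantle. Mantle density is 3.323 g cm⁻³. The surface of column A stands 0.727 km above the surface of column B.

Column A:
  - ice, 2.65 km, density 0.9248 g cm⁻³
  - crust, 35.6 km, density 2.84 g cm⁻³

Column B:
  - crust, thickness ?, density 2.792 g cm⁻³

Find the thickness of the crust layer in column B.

39.8 km

Take the compensation level at the base of the deeper column (depth z_c below the surface of column A) and equate Σ ρ_i t_i down to z_c; mantle fills any gap and the z_c terms cancel.
Column A: 2.65×0.9248 + 35.6×2.84 + (z_c − 38.25)×3.323
Column B: 0.727×0 + x×2.792 + (z_c − 0.727 − 0 − x)×3.323
The z_c×3.323 term appears on both sides and cancels. Collect the known terms of each column as K = Σ(ρt)_known − 3.323 × (depth of known layers): K_A = 103.55472 − 3.323×38.25 = −23.55003; K_B = 0 − 3.323×(0.727 + 0) = −2.415821.
Balance: K_A = K_B − x×(3.323 − 2.792), so x = (K_B − K_A)/(3.323 − 2.792) = 21.1342/0.531 = 39.8 km.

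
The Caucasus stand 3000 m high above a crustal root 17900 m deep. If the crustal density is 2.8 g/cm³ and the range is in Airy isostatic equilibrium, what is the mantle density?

Airy balance: ρ_c h = (ρ_m − ρ_c) r → ρ_m = ρ_c (1 + h/r).
ρ_m = 2.8 × (1 + 3000 m/17900 m) = 3.27 g/cm³.

3.27 g/cm³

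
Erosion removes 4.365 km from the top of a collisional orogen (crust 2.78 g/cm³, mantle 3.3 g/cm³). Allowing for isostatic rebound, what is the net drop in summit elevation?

0.688 km

Rebound u = e ρ_c/ρ_m = 4.365 km × 2.78/3.3 = 3.677 km.
Net surface drop = e − u = 4.365 km − 3.677 km = e (ρ_m − ρ_c)/ρ_m = 0.688 km.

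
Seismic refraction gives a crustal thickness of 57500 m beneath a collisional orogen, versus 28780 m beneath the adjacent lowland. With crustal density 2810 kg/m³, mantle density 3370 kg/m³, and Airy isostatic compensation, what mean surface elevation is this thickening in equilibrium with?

4770 m

Excess crust Δ = 57500 m − 28780 m = 28720 m, split between elevation h and root r with h + r = Δ.
Airy balance ρ_c h = (ρ_m − ρ_c) r gives r = h ρ_c/(ρ_m − ρ_c), so h (1 + ρ_c/(ρ_m − ρ_c)) = Δ, i.e. h = Δ (ρ_m − ρ_c)/ρ_m.
h = 28720 m × 560/3370 = 4770 m.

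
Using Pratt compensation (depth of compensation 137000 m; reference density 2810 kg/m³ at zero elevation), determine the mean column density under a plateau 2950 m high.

Pratt balance: ρ_ref D = ρ (D + h).
ρ = ρ_ref D/(D + h) = 2810 × 137000 m/(137000 m + 2950 m) = 2750 kg/m³.

2750 kg/m³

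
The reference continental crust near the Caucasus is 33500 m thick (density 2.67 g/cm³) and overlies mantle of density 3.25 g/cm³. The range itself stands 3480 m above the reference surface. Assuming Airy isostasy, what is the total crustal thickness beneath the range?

53000 m

Root depth r = h ρ_c / (ρ_m − ρ_c) = 3480 m × 2.67 / 0.58 = 16020 m.
Total thickness = T + h + r = 33500 m + 3480 m + 16020 m = 53000 m.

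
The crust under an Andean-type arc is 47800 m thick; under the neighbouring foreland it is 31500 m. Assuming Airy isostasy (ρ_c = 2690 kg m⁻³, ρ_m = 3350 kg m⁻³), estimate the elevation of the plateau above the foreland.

3210 m

Excess crust Δ = 47800 m − 31500 m = 16300 m, split between elevation h and root r with h + r = Δ.
Airy balance ρ_c h = (ρ_m − ρ_c) r gives r = h ρ_c/(ρ_m − ρ_c), so h (1 + ρ_c/(ρ_m − ρ_c)) = Δ, i.e. h = Δ (ρ_m − ρ_c)/ρ_m.
h = 16300 m × 660/3350 = 3210 m.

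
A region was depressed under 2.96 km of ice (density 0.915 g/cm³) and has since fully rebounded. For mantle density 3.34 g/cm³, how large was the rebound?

0.811 km

Removing the load lets mantle flow back in; uplift u satisfies ρ_ice t = ρ_m u.
u = t ρ_ice/ρ_m = 2.96 km × 0.915/3.34 = 0.811 km.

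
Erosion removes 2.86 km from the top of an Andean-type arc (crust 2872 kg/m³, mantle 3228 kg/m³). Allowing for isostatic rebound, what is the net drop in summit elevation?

Rebound u = e ρ_c/ρ_m = 2.86 km × 2872/3228 = 2.545 km.
Net surface drop = e − u = 2.86 km − 2.545 km = e (ρ_m − ρ_c)/ρ_m = 0.315 km.

0.315 km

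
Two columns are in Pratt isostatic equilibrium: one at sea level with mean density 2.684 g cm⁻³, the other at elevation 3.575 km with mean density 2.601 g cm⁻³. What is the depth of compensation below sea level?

ρ_ref D = ρ (D + h) → D (ρ_ref − ρ) = ρ h.
D = ρ h/(ρ_ref − ρ) = 2.601 × 3.575 km/(2.684 − 2.601) = 112 km.

112 km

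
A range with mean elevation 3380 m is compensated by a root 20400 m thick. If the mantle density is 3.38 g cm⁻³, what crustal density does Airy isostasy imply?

2.9 g cm⁻³

ρ_c h = (ρ_m − ρ_c) r → ρ_c (h + r) = ρ_m r → ρ_c = ρ_m r / (h + r).
ρ_c = 3.38 × 20400 m / (3380 m + 20400 m) = 2.9 g cm⁻³.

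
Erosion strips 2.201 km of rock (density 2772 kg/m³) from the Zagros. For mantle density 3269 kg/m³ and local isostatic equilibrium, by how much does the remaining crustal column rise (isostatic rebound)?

Unloading: uplift u = e ρ_c/ρ_m = 2.201 km × 2772/3269 = 1.87 km.

1.87 km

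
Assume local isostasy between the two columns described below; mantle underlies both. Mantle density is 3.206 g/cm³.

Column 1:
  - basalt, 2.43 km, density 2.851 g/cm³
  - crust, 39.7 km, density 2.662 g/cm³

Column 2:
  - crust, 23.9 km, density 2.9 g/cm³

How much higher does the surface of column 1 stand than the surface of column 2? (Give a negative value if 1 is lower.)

4.72 km

For any compensation level in the mantle, the mantle terms cancel and isostasy reduces to e = (Σt_1 − Σt_2) − (Σ(ρt)_1 − Σ(ρt)_2) / ρ_m.
Σt_1 = 42.13 km; Σt_2 = 23.9 km; Σ(ρt)_1 = 112.60933; Σ(ρt)_2 = 69.31 (in km·g/cm³).
e = (42.13 − 23.9) − (112.60933 − 69.31) / 3.206 = 4.72 km.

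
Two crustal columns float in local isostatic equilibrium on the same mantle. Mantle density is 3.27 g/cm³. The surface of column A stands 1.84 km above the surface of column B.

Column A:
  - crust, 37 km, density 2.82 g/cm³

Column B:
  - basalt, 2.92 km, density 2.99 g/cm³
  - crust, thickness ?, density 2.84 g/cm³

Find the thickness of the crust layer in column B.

Take the compensation level at the base of the deeper column (depth z_c below the surface of column A) and equate Σ ρ_i t_i down to z_c; mantle fills any gap and the z_c terms cancel.
Column A: 37×2.82 + (z_c − 37)×3.27
Column B: 1.84×0 + 2.92×2.99 + x×2.84 + (z_c − 1.84 − 2.92 − x)×3.27
The z_c×3.27 term appears on both sides and cancels. Collect the known terms of each column as K = Σ(ρt)_known − 3.27 × (depth of known layers): K_A = 104.34 − 3.27×37 = −16.65; K_B = 8.7308 − 3.27×(1.84 + 2.92) = −6.8344.
Balance: K_A = K_B − x×(3.27 − 2.84), so x = (K_B − K_A)/(3.27 − 2.84) = 9.8156/0.43 = 22.8 km.

22.8 km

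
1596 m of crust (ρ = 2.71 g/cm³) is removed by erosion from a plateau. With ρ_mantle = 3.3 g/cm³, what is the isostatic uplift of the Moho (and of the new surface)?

1310 m

Unloading: uplift u = e ρ_c/ρ_m = 1596 m × 2.71/3.3 = 1310 m.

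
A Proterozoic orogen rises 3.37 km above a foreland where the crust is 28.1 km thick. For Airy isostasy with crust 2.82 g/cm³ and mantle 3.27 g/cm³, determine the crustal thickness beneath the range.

Root depth r = h ρ_c / (ρ_m − ρ_c) = 3.37 km × 2.82 / 0.45 = 21.12 km.
Total thickness = T + h + r = 28.1 km + 3.37 km + 21.12 km = 52.6 km.

52.6 km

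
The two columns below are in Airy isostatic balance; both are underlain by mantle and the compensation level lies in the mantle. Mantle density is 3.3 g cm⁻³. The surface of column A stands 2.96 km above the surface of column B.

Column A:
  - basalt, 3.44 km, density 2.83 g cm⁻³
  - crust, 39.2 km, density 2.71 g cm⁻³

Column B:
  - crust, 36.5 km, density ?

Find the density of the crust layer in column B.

2.89 g cm⁻³

Take the compensation level at the base of the deeper column (depth z_c below the surface of column A) and equate Σ ρ_i t_i down to z_c; mantle fills any gap and the z_c terms cancel.
Column A: 3.44×2.83 + 39.2×2.71 + (z_c − 42.64)×3.3
Column B: 2.96×0 + 36.5×ρ + (z_c − 2.96 − 36.5)×3.3
The z_c×3.3 term appears on both sides and cancels. Collect the known terms of each column as K = Σ(ρt)_known − 3.3 × (depth of known layers): K_A = 115.9672 − 3.3×42.64 = −24.7448; K_B = 0 − 3.3×(2.96 + 36.5) = −130.218.
Balance: K_A = K_B + 36.5×ρ, so ρ = (K_A − K_B)/36.5 = 105.473/36.5 = 2.89 g cm⁻³.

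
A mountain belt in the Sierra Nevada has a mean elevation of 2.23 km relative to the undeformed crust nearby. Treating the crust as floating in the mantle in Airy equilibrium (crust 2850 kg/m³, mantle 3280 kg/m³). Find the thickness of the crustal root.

14.8 km

For local isostatic compensation: the weight of the topography is balanced by the buoyancy of the root, ρ_c h = (ρ_m − ρ_c) r.
r = h · ρ_c / (ρ_m − ρ_c) = 2.23 km × 2850 / (3280 − 2850) = 14.8 km.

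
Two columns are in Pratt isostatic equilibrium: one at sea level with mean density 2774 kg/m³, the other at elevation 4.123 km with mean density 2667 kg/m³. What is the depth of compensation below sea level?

103 km

ρ_ref D = ρ (D + h) → D (ρ_ref − ρ) = ρ h.
D = ρ h/(ρ_ref − ρ) = 2667 × 4.123 km/(2774 − 2667) = 103 km.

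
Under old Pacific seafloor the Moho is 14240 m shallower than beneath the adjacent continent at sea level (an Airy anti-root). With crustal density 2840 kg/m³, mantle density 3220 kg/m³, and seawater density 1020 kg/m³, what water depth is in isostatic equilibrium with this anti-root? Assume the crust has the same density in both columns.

Replacing a thickness d of crust by seawater at the top must be balanced by replacing crust with mantle at the base: d (ρ_c − ρ_w) = a (ρ_m − ρ_c).
d = a (ρ_m − ρ_c)/(ρ_c − ρ_w) = 14240 m × 380/1820 = 2970 m.

2970 m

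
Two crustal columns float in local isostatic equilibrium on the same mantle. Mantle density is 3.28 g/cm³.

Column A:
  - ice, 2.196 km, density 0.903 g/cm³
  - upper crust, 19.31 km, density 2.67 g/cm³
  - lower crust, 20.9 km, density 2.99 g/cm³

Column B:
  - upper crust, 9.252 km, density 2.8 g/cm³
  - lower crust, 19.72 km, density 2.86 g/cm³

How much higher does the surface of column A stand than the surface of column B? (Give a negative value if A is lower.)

3.15 km

For any compensation level in the mantle, the mantle terms cancel and isostasy reduces to e = (Σt_A − Σt_B) − (Σ(ρt)_A − Σ(ρt)_B) / ρ_m.
Σt_A = 42.406 km; Σt_B = 28.972 km; Σ(ρt)_A = 116.031688; Σ(ρt)_B = 82.3048 (in km·g/cm³).
e = (42.406 − 28.972) − (116.031688 − 82.3048) / 3.28 = 3.15 km.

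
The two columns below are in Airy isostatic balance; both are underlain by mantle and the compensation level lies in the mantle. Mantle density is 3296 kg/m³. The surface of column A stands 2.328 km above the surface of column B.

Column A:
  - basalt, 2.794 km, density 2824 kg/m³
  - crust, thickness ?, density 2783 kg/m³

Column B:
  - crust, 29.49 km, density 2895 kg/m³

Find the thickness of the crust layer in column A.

35.4 km

Take the compensation level at the base of the deeper column (depth z_c below the surface of column A) and equate Σ ρ_i t_i down to z_c; mantle fills any gap and the z_c terms cancel.
Column A: 2.794×2824 + x×2783 + (z_c − 2.794 − x)×3296
Column B: 2.328×0 + 29.49×2895 + (z_c − 2.328 − 29.49)×3296
The z_c×3296 term appears on both sides and cancels. Collect the known terms of each column as K = Σ(ρt)_known − 3296 × (depth of known layers): K_A = 7890.256 − 3296×2.794 = −1318.768; K_B = 85373.55 − 3296×(2.328 + 29.49) = −19498.578.
Balance: K_A − x×(3296 − 2783) = K_B, so x = (K_A − K_B)/(3296 − 2783) = 18179.8/513 = 35.4 km.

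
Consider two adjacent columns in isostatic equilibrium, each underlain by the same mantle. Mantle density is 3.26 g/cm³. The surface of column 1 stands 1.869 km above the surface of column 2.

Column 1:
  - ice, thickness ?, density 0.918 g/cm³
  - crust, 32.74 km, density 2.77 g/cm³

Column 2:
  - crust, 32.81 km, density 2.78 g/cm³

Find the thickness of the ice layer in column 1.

2.48 km

Take the compensation level at the base of the deeper column (depth z_c below the surface of column 1) and equate Σ ρ_i t_i down to z_c; mantle fills any gap and the z_c terms cancel.
Column 1: x×0.918 + 32.74×2.77 + (z_c − 32.74 − x)×3.26
Column 2: 1.869×0 + 32.81×2.78 + (z_c − 1.869 − 32.81)×3.26
The z_c×3.26 term appears on both sides and cancels. Collect the known terms of each column as K = Σ(ρt)_known − 3.26 × (depth of known layers): K_1 = 90.6898 − 3.26×32.74 = −16.0426; K_2 = 91.2118 − 3.26×(1.869 + 32.81) = −21.84174.
Balance: K_1 − x×(3.26 − 0.918) = K_2, so x = (K_1 − K_2)/(3.26 − 0.918) = 5.79914/2.342 = 2.48 km.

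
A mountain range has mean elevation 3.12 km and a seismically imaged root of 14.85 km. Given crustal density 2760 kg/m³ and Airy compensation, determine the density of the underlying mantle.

3340 kg/m³

Airy balance: ρ_c h = (ρ_m − ρ_c) r → ρ_m = ρ_c (1 + h/r).
ρ_m = 2760 × (1 + 3.12 km/14.85 km) = 3340 kg/m³.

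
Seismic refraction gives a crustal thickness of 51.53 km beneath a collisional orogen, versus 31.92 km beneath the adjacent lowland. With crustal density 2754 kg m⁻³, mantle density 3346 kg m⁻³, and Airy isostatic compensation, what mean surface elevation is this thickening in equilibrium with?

Excess crust Δ = 51.53 km − 31.92 km = 19.61 km, split between elevation h and root r with h + r = Δ.
Airy balance ρ_c h = (ρ_m − ρ_c) r gives r = h ρ_c/(ρ_m − ρ_c), so h (1 + ρ_c/(ρ_m − ρ_c)) = Δ, i.e. h = Δ (ρ_m − ρ_c)/ρ_m.
h = 19.61 km × 592/3346 = 3.47 km.

3.47 km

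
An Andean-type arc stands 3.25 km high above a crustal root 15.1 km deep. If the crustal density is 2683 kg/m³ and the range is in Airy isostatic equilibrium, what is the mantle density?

3260 kg/m³

Airy balance: ρ_c h = (ρ_m − ρ_c) r → ρ_m = ρ_c (1 + h/r).
ρ_m = 2683 × (1 + 3.25 km/15.1 km) = 3260 kg/m³.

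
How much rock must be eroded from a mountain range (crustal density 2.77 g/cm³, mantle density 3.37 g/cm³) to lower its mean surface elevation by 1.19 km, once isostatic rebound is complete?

Net drop Δ = e − u = e − e ρ_c/ρ_m = e (ρ_m − ρ_c)/ρ_m.
e = Δ ρ_m/(ρ_m − ρ_c) = 1.19 km × 3.37/0.6 = 6.68 km.

6.68 km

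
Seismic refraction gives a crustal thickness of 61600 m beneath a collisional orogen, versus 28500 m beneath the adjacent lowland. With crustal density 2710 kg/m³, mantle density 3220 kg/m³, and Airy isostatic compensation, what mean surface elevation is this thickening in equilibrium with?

Excess crust Δ = 61600 m − 28500 m = 33100 m, split between elevation h and root r with h + r = Δ.
Airy balance ρ_c h = (ρ_m − ρ_c) r gives r = h ρ_c/(ρ_m − ρ_c), so h (1 + ρ_c/(ρ_m − ρ_c)) = Δ, i.e. h = Δ (ρ_m − ρ_c)/ρ_m.
h = 33100 m × 510/3220 = 5240 m.

5240 m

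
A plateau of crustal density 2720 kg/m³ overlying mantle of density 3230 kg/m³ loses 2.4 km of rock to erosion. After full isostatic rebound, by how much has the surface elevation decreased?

Rebound u = e ρ_c/ρ_m = 2.4 km × 2720/3230 = 2.021 km.
Net surface drop = e − u = 2.4 km − 2.021 km = e (ρ_m − ρ_c)/ρ_m = 0.379 km.

0.379 km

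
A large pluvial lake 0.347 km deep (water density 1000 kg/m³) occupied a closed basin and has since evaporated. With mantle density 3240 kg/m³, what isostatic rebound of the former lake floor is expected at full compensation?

0.107 km

u = d ρ_w/ρ_m = 0.347 km × 1000/3240 = 0.107 km.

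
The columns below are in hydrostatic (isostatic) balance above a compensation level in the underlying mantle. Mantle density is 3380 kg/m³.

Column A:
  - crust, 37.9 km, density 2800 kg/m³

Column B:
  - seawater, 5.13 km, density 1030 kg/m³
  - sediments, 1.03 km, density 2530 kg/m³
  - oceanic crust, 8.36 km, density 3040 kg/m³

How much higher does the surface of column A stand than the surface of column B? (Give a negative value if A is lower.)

1.84 km

For any compensation level in the mantle, the mantle terms cancel and isostasy reduces to e = (Σt_A − Σt_B) − (Σ(ρt)_A − Σ(ρt)_B) / ρ_m.
Σt_A = 37.9 km; Σt_B = 14.52 km; Σ(ρt)_A = 106120; Σ(ρt)_B = 33304.2 (in km·kg/m³).
e = (37.9 − 14.52) − (106120 − 33304.2) / 3380 = 1.84 km.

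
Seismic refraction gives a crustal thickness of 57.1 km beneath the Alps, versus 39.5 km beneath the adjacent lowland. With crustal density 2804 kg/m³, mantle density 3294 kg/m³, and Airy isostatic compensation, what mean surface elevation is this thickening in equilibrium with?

2.62 km

Excess crust Δ = 57.1 km − 39.5 km = 17.6 km, split between elevation h and root r with h + r = Δ.
Airy balance ρ_c h = (ρ_m − ρ_c) r gives r = h ρ_c/(ρ_m − ρ_c), so h (1 + ρ_c/(ρ_m − ρ_c)) = Δ, i.e. h = Δ (ρ_m − ρ_c)/ρ_m.
h = 17.6 km × 490/3294 = 2.62 km.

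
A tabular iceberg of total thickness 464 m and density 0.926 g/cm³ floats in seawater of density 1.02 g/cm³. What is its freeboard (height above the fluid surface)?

42.8 m

Floating equilibrium: submerged depth d = t ρ_obj/ρ_fluid = 464 m × 0.926/1.02 = 421.2 m.
Freeboard = t − d = 464 m − 421.2 m = 42.8 m.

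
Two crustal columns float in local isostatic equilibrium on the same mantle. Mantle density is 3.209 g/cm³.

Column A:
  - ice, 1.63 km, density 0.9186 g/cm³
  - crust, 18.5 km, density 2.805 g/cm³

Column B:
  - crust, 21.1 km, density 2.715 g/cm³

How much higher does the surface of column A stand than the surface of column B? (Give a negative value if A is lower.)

0.244 km

For any compensation level in the mantle, the mantle terms cancel and isostasy reduces to e = (Σt_A − Σt_B) − (Σ(ρt)_A − Σ(ρt)_B) / ρ_m.
Σt_A = 20.13 km; Σt_B = 21.1 km; Σ(ρt)_A = 53.389818; Σ(ρt)_B = 57.2865 (in km·g/cm³).
e = (20.13 − 21.1) − (53.389818 − 57.2865) / 3.209 = 0.244 km.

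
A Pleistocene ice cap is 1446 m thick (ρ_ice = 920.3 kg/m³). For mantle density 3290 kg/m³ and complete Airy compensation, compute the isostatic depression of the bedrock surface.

404 m

Balancing pressure at the compensation depth: the ice load ρ_ice t is balanced by mantle displaced below, ρ_m s.
s = t ρ_ice / ρ_m = 1446 m × 920.3/3290 = 404 m.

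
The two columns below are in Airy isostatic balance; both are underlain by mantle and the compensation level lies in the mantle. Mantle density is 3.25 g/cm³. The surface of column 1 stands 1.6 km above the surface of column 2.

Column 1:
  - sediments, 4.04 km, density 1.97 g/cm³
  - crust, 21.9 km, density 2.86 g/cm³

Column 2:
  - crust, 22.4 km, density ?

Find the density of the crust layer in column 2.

2.87 g/cm³

Take the compensation level at the base of the deeper column (depth z_c below the surface of column 1) and equate Σ ρ_i t_i down to z_c; mantle fills any gap and the z_c terms cancel.
Column 1: 4.04×1.97 + 21.9×2.86 + (z_c − 25.94)×3.25
Column 2: 1.6×0 + 22.4×ρ + (z_c − 1.6 − 22.4)×3.25
The z_c×3.25 term appears on both sides and cancels. Collect the known terms of each column as K = Σ(ρt)_known − 3.25 × (depth of known layers): K_1 = 70.5928 − 3.25×25.94 = −13.7122; K_2 = 0 − 3.25×(1.6 + 22.4) = −78.
Balance: K_1 = K_2 + 22.4×ρ, so ρ = (K_1 − K_2)/22.4 = 64.2878/22.4 = 2.87 g/cm³.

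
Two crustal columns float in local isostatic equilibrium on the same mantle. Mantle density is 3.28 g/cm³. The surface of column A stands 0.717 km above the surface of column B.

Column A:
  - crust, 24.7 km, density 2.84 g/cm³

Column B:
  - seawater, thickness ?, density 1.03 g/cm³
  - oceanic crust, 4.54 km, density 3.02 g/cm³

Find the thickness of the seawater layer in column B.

3.26 km

Take the compensation level at the base of the deeper column (depth z_c below the surface of column A) and equate Σ ρ_i t_i down to z_c; mantle fills any gap and the z_c terms cancel.
Column A: 24.7×2.84 + (z_c − 24.7)×3.28
Column B: 0.717×0 + x×1.03 + 4.54×3.02 + (z_c − 0.717 − 4.54 − x)×3.28
The z_c×3.28 term appears on both sides and cancels. Collect the known terms of each column as K = Σ(ρt)_known − 3.28 × (depth of known layers): K_A = 70.148 − 3.28×24.7 = −10.868; K_B = 13.7108 − 3.28×(0.717 + 4.54) = −3.53216.
Balance: K_A = K_B − x×(3.28 − 1.03), so x = (K_B − K_A)/(3.28 − 1.03) = 7.33584/2.25 = 3.26 km.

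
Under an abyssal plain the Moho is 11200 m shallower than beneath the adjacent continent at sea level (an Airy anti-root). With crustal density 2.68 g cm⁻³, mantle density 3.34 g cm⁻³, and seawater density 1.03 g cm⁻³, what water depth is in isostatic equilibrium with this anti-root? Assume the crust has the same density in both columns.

Replacing a thickness d of crust by seawater at the top must be balanced by replacing crust with mantle at the base: d (ρ_c − ρ_w) = a (ρ_m − ρ_c).
d = a (ρ_m − ρ_c)/(ρ_c − ρ_w) = 11200 m × 0.66/1.65 = 4480 m.

4480 m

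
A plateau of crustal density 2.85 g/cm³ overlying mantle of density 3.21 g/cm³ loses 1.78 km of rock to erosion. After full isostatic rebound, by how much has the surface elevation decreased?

Rebound u = e ρ_c/ρ_m = 1.78 km × 2.85/3.21 = 1.58 km.
Net surface drop = e − u = 1.78 km − 1.58 km = e (ρ_m − ρ_c)/ρ_m = 0.2 km.

0.2 km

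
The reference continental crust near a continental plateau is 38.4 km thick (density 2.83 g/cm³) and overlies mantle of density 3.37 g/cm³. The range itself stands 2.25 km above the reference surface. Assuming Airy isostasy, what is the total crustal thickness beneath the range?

52.4 km

Root depth r = h ρ_c / (ρ_m − ρ_c) = 2.25 km × 2.83 / 0.54 = 11.79 km.
Total thickness = T + h + r = 38.4 km + 2.25 km + 11.79 km = 52.4 km.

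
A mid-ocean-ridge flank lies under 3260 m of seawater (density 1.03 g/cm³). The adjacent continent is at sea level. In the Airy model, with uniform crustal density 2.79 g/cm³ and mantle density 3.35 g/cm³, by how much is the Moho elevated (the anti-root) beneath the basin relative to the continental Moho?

10200 m

In Airy isostatic equilibrium: replacing crust with seawater at the top is compensated by replacing crust with mantle at the base: d (ρ_c − ρ_w) = a (ρ_m − ρ_c).
a = d (ρ_c − ρ_w)/(ρ_m − ρ_c) = 3260 m × 1.76/0.56 = 10200 m.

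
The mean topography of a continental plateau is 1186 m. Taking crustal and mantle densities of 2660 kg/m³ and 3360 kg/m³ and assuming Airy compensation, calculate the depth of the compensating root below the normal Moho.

4510 m

For local isostatic compensation: the weight of the topography is balanced by the buoyancy of the root, ρ_c h = (ρ_m − ρ_c) r.
r = h · ρ_c / (ρ_m − ρ_c) = 1186 m × 2660 / (3360 − 2660) = 4510 m.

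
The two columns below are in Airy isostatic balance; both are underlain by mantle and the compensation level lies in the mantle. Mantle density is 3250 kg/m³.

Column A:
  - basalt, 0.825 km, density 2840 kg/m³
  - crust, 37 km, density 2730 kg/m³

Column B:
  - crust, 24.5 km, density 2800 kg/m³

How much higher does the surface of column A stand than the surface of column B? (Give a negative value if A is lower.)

2.63 km

For any compensation level in the mantle, the mantle terms cancel and isostasy reduces to e = (Σt_A − Σt_B) − (Σ(ρt)_A − Σ(ρt)_B) / ρ_m.
Σt_A = 37.825 km; Σt_B = 24.5 km; Σ(ρt)_A = 103353; Σ(ρt)_B = 68600 (in km·kg/m³).
e = (37.825 − 24.5) − (103353 − 68600) / 3250 = 2.63 km.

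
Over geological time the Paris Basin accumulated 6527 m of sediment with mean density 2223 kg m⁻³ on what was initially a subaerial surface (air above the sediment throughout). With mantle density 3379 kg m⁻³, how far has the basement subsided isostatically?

Subaerial load: s = t ρ_sed / ρ_m = 6527 m × 2223/3379 = 4290 m.

4290 m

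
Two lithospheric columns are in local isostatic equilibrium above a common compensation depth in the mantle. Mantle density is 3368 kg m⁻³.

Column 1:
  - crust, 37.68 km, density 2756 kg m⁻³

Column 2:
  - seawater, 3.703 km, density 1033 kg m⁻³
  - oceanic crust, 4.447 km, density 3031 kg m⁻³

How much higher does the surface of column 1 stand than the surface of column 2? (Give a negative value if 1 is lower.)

3.83 km

For any compensation level in the mantle, the mantle terms cancel and isostasy reduces to e = (Σt_1 − Σt_2) − (Σ(ρt)_1 − Σ(ρt)_2) / ρ_m.
Σt_1 = 37.68 km; Σt_2 = 8.15 km; Σ(ρt)_1 = 103846.08; Σ(ρt)_2 = 17304.056 (in km·kg m⁻³).
e = (37.68 − 8.15) − (103846.08 − 17304.056) / 3368 = 3.83 km.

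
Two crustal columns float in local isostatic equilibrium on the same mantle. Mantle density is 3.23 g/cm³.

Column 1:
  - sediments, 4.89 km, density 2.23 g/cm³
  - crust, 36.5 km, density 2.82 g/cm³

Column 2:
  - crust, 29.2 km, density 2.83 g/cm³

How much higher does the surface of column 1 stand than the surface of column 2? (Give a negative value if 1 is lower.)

2.53 km

For any compensation level in the mantle, the mantle terms cancel and isostasy reduces to e = (Σt_1 − Σt_2) − (Σ(ρt)_1 − Σ(ρt)_2) / ρ_m.
Σt_1 = 41.39 km; Σt_2 = 29.2 km; Σ(ρt)_1 = 113.8347; Σ(ρt)_2 = 82.636 (in km·g/cm³).
e = (41.39 − 29.2) − (113.8347 − 82.636) / 3.23 = 2.53 km.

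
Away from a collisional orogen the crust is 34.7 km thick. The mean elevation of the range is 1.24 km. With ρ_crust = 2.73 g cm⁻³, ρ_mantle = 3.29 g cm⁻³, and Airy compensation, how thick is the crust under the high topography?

42 km

Root depth r = h ρ_c / (ρ_m − ρ_c) = 1.24 km × 2.73 / 0.56 = 6.045 km.
Total thickness = T + h + r = 34.7 km + 1.24 km + 6.045 km = 42 km.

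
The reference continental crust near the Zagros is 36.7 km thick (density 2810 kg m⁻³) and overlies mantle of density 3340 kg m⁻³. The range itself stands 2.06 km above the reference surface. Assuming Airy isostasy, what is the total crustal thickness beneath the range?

Root depth r = h ρ_c / (ρ_m − ρ_c) = 2.06 km × 2810 / 530 = 10.92 km.
Total thickness = T + h + r = 36.7 km + 2.06 km + 10.92 km = 49.7 km.

49.7 km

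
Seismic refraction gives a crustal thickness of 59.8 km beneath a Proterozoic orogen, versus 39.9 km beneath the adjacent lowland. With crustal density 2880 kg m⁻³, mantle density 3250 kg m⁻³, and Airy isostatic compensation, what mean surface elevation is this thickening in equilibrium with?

Excess crust Δ = 59.8 km − 39.9 km = 19.9 km, split between elevation h and root r with h + r = Δ.
Airy balance ρ_c h = (ρ_m − ρ_c) r gives r = h ρ_c/(ρ_m − ρ_c), so h (1 + ρ_c/(ρ_m − ρ_c)) = Δ, i.e. h = Δ (ρ_m − ρ_c)/ρ_m.
h = 19.9 km × 370/3250 = 2.27 km.

2.27 km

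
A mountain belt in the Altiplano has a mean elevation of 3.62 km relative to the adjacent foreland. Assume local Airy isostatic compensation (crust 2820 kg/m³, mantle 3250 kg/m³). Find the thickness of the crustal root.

Equating mass per unit area of the two columns: the weight of the topography is balanced by the buoyancy of the root, ρ_c h = (ρ_m − ρ_c) r.
r = h · ρ_c / (ρ_m − ρ_c) = 3.62 km × 2820 / (3250 − 2820) = 23.7 km.

23.7 km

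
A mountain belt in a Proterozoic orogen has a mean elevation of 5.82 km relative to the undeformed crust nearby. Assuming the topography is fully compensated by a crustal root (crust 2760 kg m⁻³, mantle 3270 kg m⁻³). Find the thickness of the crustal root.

31.5 km

Isostatic balance requires: the weight of the topography is balanced by the buoyancy of the root, ρ_c h = (ρ_m − ρ_c) r.
r = h · ρ_c / (ρ_m − ρ_c) = 5.82 km × 2760 / (3270 − 2760) = 31.5 km.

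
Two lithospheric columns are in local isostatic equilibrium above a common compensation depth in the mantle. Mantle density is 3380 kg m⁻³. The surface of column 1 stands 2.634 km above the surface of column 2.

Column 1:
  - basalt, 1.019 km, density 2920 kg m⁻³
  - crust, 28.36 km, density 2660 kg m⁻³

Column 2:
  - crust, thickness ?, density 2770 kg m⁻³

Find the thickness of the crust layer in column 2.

19.6 km

Take the compensation level at the base of the deeper column (depth z_c below the surface of column 1) and equate Σ ρ_i t_i down to z_c; mantle fills any gap and the z_c terms cancel.
Column 1: 1.019×2920 + 28.36×2660 + (z_c − 29.379)×3380
Column 2: 2.634×0 + x×2770 + (z_c − 2.634 − 0 − x)×3380
The z_c×3380 term appears on both sides and cancels. Collect the known terms of each column as K = Σ(ρt)_known − 3380 × (depth of known layers): K_1 = 78413.08 − 3380×29.379 = −20887.94; K_2 = 0 − 3380×(2.634 + 0) = −8902.92.
Balance: K_1 = K_2 − x×(3380 − 2770), so x = (K_2 − K_1)/(3380 − 2770) = 11985/610 = 19.6 km.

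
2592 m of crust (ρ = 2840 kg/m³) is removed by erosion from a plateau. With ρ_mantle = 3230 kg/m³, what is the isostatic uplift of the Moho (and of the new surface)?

2280 m

Unloading: uplift u = e ρ_c/ρ_m = 2592 m × 2840/3230 = 2280 m.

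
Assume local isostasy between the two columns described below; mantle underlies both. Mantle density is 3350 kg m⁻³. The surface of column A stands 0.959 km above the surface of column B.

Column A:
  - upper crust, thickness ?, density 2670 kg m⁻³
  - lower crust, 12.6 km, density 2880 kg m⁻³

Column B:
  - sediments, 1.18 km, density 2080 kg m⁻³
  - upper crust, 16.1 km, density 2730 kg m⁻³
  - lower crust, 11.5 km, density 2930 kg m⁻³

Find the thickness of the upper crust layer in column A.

Take the compensation level at the base of the deeper column (depth z_c below the surface of column A) and equate Σ ρ_i t_i down to z_c; mantle fills any gap and the z_c terms cancel.
Column A: x×2670 + 12.6×2880 + (z_c − 12.6 − x)×3350
Column B: 0.959×0 + 1.18×2080 + 16.1×2730 + 11.5×2930 + (z_c − 0.959 − 28.78)×3350
The z_c×3350 term appears on both sides and cancels. Collect the known terms of each column as K = Σ(ρt)_known − 3350 × (depth of known layers): K_A = 36288 − 3350×12.6 = −5922; K_B = 80102.4 − 3350×(0.959 + 28.78) = −19523.25.
Balance: K_A − x×(3350 − 2670) = K_B, so x = (K_A − K_B)/(3350 − 2670) = 13601.2/680 = 20 km.

20 km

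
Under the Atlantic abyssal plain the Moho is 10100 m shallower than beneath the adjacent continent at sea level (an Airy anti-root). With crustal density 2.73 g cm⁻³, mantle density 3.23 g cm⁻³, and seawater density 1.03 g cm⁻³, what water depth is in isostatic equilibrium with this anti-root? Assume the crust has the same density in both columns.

Replacing a thickness d of crust by seawater at the top must be balanced by replacing crust with mantle at the base: d (ρ_c − ρ_w) = a (ρ_m − ρ_c).
d = a (ρ_m − ρ_c)/(ρ_c − ρ_w) = 10100 m × 0.5/1.7 = 2970 m.

2970 m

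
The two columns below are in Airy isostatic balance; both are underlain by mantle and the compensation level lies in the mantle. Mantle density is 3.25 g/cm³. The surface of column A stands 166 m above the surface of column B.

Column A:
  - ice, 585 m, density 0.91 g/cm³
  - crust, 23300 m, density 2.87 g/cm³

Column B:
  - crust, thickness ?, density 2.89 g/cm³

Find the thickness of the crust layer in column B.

26900 m

Take the compensation level at the base of the deeper column (depth z_c below the surface of column A) and equate Σ ρ_i t_i down to z_c; mantle fills any gap and the z_c terms cancel.
Column A: 585×0.91 + 23300×2.87 + (z_c − 23885)×3.25
Column B: 166×0 + x×2.89 + (z_c − 166 − 0 − x)×3.25
The z_c×3.25 term appears on both sides and cancels. Collect the known terms of each column as K = Σ(ρt)_known − 3.25 × (depth of known layers): K_A = 67403.35 − 3.25×23885 = −10222.9; K_B = 0 − 3.25×(166 + 0) = −539.5.
Balance: K_A = K_B − x×(3.25 − 2.89), so x = (K_B − K_A)/(3.25 − 2.89) = 9683.4/0.36 = 26900 m.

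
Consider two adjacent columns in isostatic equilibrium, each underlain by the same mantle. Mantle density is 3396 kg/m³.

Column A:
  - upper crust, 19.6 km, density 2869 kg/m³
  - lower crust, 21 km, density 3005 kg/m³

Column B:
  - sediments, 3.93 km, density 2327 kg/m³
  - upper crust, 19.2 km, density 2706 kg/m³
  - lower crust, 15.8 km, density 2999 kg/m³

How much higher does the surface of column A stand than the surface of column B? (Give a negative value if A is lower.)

For any compensation level in the mantle, the mantle terms cancel and isostasy reduces to e = (Σt_A − Σt_B) − (Σ(ρt)_A − Σ(ρt)_B) / ρ_m.
Σt_A = 40.6 km; Σt_B = 38.93 km; Σ(ρt)_A = 119337.4; Σ(ρt)_B = 108484.51 (in km·kg/m³).
e = (40.6 − 38.93) − (119337.4 − 108484.51) / 3396 = −1.53 km.

−1.53 km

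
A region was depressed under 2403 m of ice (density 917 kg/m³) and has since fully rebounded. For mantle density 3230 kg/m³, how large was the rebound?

Removing the load lets mantle flow back in; uplift u satisfies ρ_ice t = ρ_m u.
u = t ρ_ice/ρ_m = 2403 m × 917/3230 = 682 m.

682 m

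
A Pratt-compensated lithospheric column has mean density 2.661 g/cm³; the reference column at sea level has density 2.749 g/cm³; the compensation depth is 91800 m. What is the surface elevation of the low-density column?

3040 m

ρ_ref D = ρ (D + h) → h = D (ρ_ref − ρ)/ρ.
h = 91800 m × (2.749 − 2.661)/2.661 = 3040 m.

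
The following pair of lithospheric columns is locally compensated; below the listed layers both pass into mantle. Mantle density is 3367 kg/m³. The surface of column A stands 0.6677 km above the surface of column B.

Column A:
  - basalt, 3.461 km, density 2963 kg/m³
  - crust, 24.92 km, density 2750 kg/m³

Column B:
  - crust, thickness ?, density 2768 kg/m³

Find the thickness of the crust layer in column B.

Take the compensation level at the base of the deeper column (depth z_c below the surface of column A) and equate Σ ρ_i t_i down to z_c; mantle fills any gap and the z_c terms cancel.
Column A: 3.461×2963 + 24.92×2750 + (z_c − 28.381)×3367
Column B: 0.6677×0 + x×2768 + (z_c − 0.6677 − 0 − x)×3367
The z_c×3367 term appears on both sides and cancels. Collect the known terms of each column as K = Σ(ρt)_known − 3367 × (depth of known layers): K_A = 78784.943 − 3367×28.381 = −16773.884; K_B = 0 − 3367×(0.6677 + 0) = −2248.1459.
Balance: K_A = K_B − x×(3367 − 2768), so x = (K_B − K_A)/(3367 − 2768) = 14525.7/599 = 24.2 km.

24.2 km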